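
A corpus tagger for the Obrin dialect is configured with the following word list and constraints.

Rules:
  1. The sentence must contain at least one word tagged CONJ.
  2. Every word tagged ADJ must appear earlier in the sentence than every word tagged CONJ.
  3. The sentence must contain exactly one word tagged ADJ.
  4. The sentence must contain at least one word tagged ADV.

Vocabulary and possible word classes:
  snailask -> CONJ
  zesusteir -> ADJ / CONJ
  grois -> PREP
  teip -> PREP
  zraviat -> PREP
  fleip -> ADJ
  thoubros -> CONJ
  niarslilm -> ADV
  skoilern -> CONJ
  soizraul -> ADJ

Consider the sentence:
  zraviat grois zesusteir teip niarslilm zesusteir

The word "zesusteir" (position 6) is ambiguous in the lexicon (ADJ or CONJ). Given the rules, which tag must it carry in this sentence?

Candidates per position — 1:zraviat {PREP}; 2:grois {PREP}; 3:zesusteir {ADJ,CONJ}; 4:teip {PREP}; 5:niarslilm {ADV}; 6:zesusteir {ADJ,CONJ}.
Position 6: the remaining choice is settled jointly with positions 3 — only CONJ at position 6 is part of a tagging that satisfies every rule.
The unique satisfying tagging is: PREP PREP ADJ PREP ADV CONJ.
Verifying each rule — rule 1 holds; rule 2 holds; rule 3 holds; rule 4 holds.

CONJ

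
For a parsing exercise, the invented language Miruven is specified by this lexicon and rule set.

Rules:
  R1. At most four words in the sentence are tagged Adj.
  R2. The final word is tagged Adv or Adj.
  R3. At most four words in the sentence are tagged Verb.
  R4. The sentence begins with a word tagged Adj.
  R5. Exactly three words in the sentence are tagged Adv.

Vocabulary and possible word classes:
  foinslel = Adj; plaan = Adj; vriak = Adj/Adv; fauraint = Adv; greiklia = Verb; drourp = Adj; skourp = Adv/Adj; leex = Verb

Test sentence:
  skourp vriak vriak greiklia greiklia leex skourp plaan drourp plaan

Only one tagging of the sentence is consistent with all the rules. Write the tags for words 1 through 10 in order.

Adj Adv Adv Verb Verb Verb Adv Adj Adj Adj

Candidates per position — 1:skourp {Adv,Adj}; 2:vriak {Adj,Adv}; 3:vriak {Adj,Adv}; 4:greiklia {Verb}; 5:greiklia {Verb}; 6:leex {Verb}; 7:skourp {Adv,Adj}; 8:plaan {Adj}; 9:drourp {Adj}; 10:plaan {Adj}.
Position 1: Adv is ruled out by rule 4; that leaves Adj.
Position 2: Adj is ruled out by rule 1; that leaves Adv.
Position 3: Adj is ruled out by rule 1; that leaves Adv.
Position 7: Adj is ruled out by rule 1; that leaves Adv.
The only consistent sequence is: Adj Adv Adv Verb Verb Verb Adv Adj Adj Adj.
Checking: rule 1 ok; rule 2 ok; rule 3 ok; rule 4 ok; rule 5 ok.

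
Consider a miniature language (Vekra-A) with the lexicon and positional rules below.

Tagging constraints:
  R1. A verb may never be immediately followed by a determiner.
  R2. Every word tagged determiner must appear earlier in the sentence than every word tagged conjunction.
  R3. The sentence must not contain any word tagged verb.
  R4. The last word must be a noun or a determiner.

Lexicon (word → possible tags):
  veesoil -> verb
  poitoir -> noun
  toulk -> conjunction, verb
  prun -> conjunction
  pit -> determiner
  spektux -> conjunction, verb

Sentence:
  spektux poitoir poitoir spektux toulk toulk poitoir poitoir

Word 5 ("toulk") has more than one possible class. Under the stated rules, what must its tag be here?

conjunction

Candidates per position — 1:spektux {conjunction,verb}; 2:poitoir {noun}; 3:poitoir {noun}; 4:spektux {conjunction,verb}; 5:toulk {conjunction,verb}; 6:toulk {conjunction,verb}; 7:poitoir {noun}; 8:poitoir {noun}.
Position 1: verb is ruled out by rule 3; that leaves conjunction.
Position 4: verb is ruled out by rule 3; that leaves conjunction.
Position 5: verb is ruled out by rule 3; that leaves conjunction.
Position 6: verb is ruled out by rule 3; that leaves conjunction.
That leaves exactly one tagging: conjunction noun noun conjunction conjunction conjunction noun noun.
Rule-by-rule: rule 1 ✓; rule 2 ✓; rule 3 ✓; rule 4 ✓.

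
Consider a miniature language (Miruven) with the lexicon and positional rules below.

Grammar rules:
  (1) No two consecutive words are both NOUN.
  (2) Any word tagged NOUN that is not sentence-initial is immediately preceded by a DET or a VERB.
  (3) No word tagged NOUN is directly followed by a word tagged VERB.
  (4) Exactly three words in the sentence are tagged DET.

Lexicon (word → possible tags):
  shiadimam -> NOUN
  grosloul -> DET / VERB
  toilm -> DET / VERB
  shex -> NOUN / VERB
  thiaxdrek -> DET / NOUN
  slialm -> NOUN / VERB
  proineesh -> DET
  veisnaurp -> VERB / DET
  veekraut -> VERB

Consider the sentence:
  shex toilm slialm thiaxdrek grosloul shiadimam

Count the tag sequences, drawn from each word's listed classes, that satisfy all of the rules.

4

Candidates per position — 1:shex {NOUN,VERB}; 2:toilm {DET,VERB}; 3:slialm {NOUN,VERB}; 4:thiaxdrek {DET,NOUN}; 5:grosloul {DET,VERB}; 6:shiadimam {NOUN}.
There are 32 candidate sequences in total.
The sequences that satisfy every rule: NOUN DET NOUN DET DET NOUN; NOUN DET VERB DET DET NOUN; VERB DET NOUN DET DET NOUN; VERB DET VERB DET DET NOUN.
Count = 4.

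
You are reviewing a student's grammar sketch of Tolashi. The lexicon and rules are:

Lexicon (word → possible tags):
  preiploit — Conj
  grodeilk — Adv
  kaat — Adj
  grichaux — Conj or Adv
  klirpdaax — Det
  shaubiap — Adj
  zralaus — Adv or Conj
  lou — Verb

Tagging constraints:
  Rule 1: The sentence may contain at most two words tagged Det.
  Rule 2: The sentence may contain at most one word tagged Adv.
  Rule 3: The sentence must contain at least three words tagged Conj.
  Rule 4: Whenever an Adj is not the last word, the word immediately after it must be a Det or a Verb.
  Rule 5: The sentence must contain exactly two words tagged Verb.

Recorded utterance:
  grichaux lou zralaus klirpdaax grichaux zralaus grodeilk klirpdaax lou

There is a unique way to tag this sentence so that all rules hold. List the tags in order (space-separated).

Conj Verb Conj Det Conj Conj Adv Det Verb

Candidates per position — 1:grichaux {Conj,Adv}; 2:lou {Verb}; 3:zralaus {Adv,Conj}; 4:klirpdaax {Det}; 5:grichaux {Conj,Adv}; 6:zralaus {Adv,Conj}; 7:grodeilk {Adv}; 8:klirpdaax {Det}; 9:lou {Verb}.
Position 1: tagging it Adv would leave rule 2 unsatisfiable, so it must be Conj.
Position 3: tagging it Adv would leave rule 2 unsatisfiable, so it must be Conj.
Position 5: tagging it Adv would leave rule 2 unsatisfiable, so it must be Conj.
Position 6: tagging it Adv would leave rule 2 unsatisfiable, so it must be Conj.
That leaves exactly one tagging: Conj Verb Conj Det Conj Conj Adv Det Verb.
Rule-by-rule: rule 1 satisfied; rule 2 satisfied; rule 3 satisfied; rule 4 satisfied; rule 5 satisfied.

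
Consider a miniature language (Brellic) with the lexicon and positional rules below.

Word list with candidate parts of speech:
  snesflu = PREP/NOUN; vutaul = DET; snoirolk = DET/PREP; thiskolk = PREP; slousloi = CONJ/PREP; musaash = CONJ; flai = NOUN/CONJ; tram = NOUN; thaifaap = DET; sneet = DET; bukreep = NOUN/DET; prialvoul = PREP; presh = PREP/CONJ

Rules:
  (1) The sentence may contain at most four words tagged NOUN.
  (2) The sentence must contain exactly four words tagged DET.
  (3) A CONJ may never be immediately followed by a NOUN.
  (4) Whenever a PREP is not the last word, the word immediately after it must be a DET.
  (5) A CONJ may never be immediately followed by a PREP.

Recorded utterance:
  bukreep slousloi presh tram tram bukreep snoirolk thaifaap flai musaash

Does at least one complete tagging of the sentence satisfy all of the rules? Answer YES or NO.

NO

Candidates per position — 1:bukreep {NOUN,DET}; 2:slousloi {CONJ,PREP}; 3:presh {PREP,CONJ}; 4:tram {NOUN}; 5:tram {NOUN}; 6:bukreep {NOUN,DET}; 7:snoirolk {DET,PREP}; 8:thaifaap {DET}; 9:flai {NOUN,CONJ}; 10:musaash {CONJ}.
Every candidate sequence violates at least one rule; no consistent tagging exists.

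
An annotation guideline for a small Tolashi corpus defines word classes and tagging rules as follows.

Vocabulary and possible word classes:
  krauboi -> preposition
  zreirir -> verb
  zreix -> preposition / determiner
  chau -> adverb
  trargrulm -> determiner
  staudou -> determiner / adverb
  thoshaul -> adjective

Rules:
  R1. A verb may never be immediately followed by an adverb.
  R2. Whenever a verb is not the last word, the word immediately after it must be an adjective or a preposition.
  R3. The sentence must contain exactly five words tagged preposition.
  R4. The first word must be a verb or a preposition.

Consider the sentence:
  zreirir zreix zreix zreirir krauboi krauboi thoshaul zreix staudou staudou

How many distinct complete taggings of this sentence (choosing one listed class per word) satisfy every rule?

Candidates per position — 1:zreirir {verb}; 2:zreix {preposition,determiner}; 3:zreix {preposition,determiner}; 4:zreirir {verb}; 5:krauboi {preposition}; 6:krauboi {preposition}; 7:thoshaul {adjective}; 8:zreix {preposition,determiner}; 9:staudou {determiner,adverb}; 10:staudou {determiner,adverb}.
There are 32 candidate sequences in total.
The sequences that satisfy every rule: verb preposition preposition verb preposition preposition adjective preposition determiner determiner; verb preposition preposition verb preposition preposition adjective preposition determiner adverb; verb preposition preposition verb preposition preposition adjective preposition adverb determiner; verb preposition preposition verb preposition preposition adjective preposition adverb adverb.
Count = 4.

4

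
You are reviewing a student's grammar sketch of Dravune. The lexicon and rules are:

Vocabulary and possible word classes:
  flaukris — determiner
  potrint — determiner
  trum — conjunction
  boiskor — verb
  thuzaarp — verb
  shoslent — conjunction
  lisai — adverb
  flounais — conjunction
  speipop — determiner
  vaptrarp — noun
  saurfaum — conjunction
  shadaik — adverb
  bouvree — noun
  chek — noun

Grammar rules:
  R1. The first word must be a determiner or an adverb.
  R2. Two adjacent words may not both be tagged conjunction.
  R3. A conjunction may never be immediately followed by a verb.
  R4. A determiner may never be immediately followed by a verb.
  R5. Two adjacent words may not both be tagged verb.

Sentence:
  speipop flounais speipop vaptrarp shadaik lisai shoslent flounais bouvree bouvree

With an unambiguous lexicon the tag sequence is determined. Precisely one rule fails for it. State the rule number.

Fixed tagging: determiner conjunction determiner noun adverb adverb conjunction conjunction noun noun.
Rule check: R1 pass, R2 fail, R3 pass, R4 pass, R5 pass.
Only rule 2 fails.

2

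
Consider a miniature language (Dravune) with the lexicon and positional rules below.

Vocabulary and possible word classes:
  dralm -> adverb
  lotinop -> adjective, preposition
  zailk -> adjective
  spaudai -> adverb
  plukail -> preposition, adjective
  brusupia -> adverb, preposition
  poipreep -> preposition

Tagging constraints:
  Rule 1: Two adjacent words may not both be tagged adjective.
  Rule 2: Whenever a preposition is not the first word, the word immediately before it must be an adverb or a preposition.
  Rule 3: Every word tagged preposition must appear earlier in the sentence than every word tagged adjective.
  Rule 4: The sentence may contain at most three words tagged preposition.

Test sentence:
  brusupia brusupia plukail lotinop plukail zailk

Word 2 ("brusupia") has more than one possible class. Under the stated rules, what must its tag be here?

Candidates per position — 1:brusupia {adverb,preposition}; 2:brusupia {adverb,preposition}; 3:plukail {preposition,adjective}; 4:lotinop {adjective,preposition}; 5:plukail {preposition,adjective}; 6:zailk {adjective}.
Word 5 cannot be adjective — rule 1 would then fail for every completion. It is preposition.
Word 3 cannot be adjective — rule 2 would then fail for every completion. It is preposition.
Word 4 cannot be adjective — rule 2 would then fail for every completion. It is preposition.
Word 1 cannot be preposition — rule 4 would then fail for every completion. It is adverb.
Word 2 cannot be preposition — rule 4 would then fail for every completion. It is adverb.
The unique satisfying tagging is: adverb adverb preposition preposition preposition adjective.
Verifying each rule — rule 1 satisfied; rule 2 satisfied; rule 3 satisfied; rule 4 satisfied.

adverb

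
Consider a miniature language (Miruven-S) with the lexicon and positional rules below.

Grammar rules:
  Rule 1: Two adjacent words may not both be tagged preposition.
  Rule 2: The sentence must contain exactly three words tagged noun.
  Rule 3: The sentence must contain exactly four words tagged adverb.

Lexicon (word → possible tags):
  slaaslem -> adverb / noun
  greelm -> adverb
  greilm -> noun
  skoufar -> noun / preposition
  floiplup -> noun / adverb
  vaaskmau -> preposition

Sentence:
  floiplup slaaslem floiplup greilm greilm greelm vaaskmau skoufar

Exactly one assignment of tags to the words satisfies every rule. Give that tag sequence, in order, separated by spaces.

adverb adverb adverb noun noun adverb preposition noun

Candidates per position — 1:floiplup {noun,adverb}; 2:slaaslem {adverb,noun}; 3:floiplup {noun,adverb}; 4:greilm {noun}; 5:greilm {noun}; 6:greelm {adverb}; 7:vaaskmau {preposition}; 8:skoufar {noun,preposition}.
Position 1: tagging it noun would leave rule 3 unsatisfiable, so it must be adverb.
Position 2: tagging it noun would leave rule 3 unsatisfiable, so it must be adverb.
Position 3: tagging it noun would leave rule 3 unsatisfiable, so it must be adverb.
Position 8: tagging it preposition would leave rule 1 unsatisfiable, so it must be noun.
The only consistent sequence is: adverb adverb adverb noun noun adverb preposition noun.
Check: rule 1 ok; rule 2 ok; rule 3 ok.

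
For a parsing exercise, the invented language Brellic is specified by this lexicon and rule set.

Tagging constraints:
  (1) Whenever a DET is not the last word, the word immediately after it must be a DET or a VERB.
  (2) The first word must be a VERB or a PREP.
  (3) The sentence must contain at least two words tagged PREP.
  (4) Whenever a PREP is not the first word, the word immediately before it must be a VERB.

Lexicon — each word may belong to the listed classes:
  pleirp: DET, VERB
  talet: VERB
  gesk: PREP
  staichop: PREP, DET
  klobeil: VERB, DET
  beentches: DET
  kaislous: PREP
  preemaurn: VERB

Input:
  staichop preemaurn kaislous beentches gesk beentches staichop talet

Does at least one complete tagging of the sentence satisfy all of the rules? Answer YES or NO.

Candidates per position — 1:staichop {PREP,DET}; 2:preemaurn {VERB}; 3:kaislous {PREP}; 4:beentches {DET}; 5:gesk {PREP}; 6:beentches {DET}; 7:staichop {PREP,DET}; 8:talet {VERB}.
Rule 1 cannot be satisfied by any choice of tags from the lexicon.
So there is no consistent tagging.

NO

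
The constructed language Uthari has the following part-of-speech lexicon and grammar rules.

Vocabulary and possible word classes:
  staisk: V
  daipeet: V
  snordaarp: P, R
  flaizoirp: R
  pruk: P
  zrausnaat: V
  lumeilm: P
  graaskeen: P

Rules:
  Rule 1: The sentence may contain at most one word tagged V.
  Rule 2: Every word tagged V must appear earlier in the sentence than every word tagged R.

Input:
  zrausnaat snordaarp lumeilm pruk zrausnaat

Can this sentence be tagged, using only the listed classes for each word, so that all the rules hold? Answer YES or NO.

NO

Candidates per position — 1:zrausnaat {V}; 2:snordaarp {P,R}; 3:lumeilm {P}; 4:pruk {P}; 5:zrausnaat {V}.
Rule 1 cannot be satisfied by any choice of tags from the lexicon.
So there is no consistent tagging.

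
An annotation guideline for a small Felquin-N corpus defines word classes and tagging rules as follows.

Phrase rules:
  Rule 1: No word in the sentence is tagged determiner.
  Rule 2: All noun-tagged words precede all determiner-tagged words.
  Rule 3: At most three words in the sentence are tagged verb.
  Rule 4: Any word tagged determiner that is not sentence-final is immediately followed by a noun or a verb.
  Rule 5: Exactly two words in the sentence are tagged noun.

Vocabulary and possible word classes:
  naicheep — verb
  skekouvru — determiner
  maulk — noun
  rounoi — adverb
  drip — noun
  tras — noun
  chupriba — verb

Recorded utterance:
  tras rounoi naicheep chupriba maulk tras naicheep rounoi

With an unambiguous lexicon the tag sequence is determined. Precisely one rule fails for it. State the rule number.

Fixed tagging: noun adverb verb verb noun noun verb adverb.
Applying the rules: R1 ok, R2 ok, R3 ok, R4 ok, R5 fails.
Only rule 5 fails.

5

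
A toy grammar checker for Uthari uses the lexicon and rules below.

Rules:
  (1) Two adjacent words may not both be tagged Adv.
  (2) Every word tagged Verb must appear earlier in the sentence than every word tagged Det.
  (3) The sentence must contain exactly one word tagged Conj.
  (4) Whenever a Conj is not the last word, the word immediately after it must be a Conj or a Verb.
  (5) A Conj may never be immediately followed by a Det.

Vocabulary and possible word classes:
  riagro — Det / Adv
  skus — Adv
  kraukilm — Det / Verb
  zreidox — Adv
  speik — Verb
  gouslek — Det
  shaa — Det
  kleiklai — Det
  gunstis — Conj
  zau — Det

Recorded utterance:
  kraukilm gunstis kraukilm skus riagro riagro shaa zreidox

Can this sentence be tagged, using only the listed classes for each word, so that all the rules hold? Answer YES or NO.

Candidates per position — 1:kraukilm {Det,Verb}; 2:gunstis {Conj}; 3:kraukilm {Det,Verb}; 4:skus {Adv}; 5:riagro {Det,Adv}; 6:riagro {Det,Adv}; 7:shaa {Det}; 8:zreidox {Adv}.
One satisfying assignment: Verb Conj Verb Adv Det Det Det Adv.
Check: rule 1 satisfied; rule 2 satisfied; rule 3 satisfied; rule 4 satisfied; rule 5 satisfied.

YES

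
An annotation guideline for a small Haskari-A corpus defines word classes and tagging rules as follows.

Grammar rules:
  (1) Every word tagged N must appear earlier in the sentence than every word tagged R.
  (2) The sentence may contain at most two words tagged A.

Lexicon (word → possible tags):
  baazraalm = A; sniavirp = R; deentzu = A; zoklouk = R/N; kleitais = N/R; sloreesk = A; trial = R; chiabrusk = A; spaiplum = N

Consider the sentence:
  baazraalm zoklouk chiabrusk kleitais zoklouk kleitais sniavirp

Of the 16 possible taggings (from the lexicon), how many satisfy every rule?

5

Candidates per position — 1:baazraalm {A}; 2:zoklouk {R,N}; 3:chiabrusk {A}; 4:kleitais {N,R}; 5:zoklouk {R,N}; 6:kleitais {N,R}; 7:sniavirp {R}.
There are 16 candidate sequences in total.
The sequences that satisfy every rule: A R A R R R R; A N A N R R R; A N A N N N R; A N A N N R R; A N A R R R R.
Count = 5.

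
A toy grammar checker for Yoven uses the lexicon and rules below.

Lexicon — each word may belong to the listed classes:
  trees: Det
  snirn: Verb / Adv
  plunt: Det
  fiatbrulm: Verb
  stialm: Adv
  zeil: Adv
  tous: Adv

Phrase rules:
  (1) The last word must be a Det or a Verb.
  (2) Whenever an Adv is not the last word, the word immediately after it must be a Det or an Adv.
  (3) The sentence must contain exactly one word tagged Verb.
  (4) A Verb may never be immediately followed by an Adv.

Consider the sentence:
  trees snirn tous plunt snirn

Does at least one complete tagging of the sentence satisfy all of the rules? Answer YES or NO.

YES

Candidates per position — 1:trees {Det}; 2:snirn {Verb,Adv}; 3:tous {Adv}; 4:plunt {Det}; 5:snirn {Verb,Adv}.
One satisfying assignment: Det Adv Adv Det Verb.
Verifying each rule — rule 1 holds; rule 2 holds; rule 3 holds; rule 4 holds.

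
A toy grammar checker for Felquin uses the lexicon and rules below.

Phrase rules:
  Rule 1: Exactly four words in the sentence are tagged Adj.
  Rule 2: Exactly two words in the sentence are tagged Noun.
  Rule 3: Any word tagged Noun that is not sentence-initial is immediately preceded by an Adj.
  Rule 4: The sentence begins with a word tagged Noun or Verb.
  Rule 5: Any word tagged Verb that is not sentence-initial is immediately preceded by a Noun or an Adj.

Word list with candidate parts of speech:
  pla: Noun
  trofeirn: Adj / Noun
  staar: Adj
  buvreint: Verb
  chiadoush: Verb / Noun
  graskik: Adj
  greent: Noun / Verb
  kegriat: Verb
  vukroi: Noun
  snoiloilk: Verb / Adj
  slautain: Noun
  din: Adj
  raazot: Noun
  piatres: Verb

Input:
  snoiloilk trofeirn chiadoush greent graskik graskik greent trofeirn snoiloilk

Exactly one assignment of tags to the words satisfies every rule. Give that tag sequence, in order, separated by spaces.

Verb Adj Noun Verb Adj Adj Noun Adj Verb

Candidates per position — 1:snoiloilk {Verb,Adj}; 2:trofeirn {Adj,Noun}; 3:chiadoush {Verb,Noun}; 4:greent {Noun,Verb}; 5:graskik {Adj}; 6:graskik {Adj}; 7:greent {Noun,Verb}; 8:trofeirn {Adj,Noun}; 9:snoiloilk {Verb,Adj}.
Position 1: tagging it Adj would leave rule 4 unsatisfiable, so it must be Verb.
Position 2: tagging it Noun would leave rule 3 unsatisfiable, so it must be Adj.
Position 4: tagging it Noun would leave rule 3 unsatisfiable, so it must be Verb.
Position 8: tagging it Noun would leave rule 3 unsatisfiable, so it must be Adj.
Position 9: tagging it Adj would leave rule 1 unsatisfiable, so it must be Verb.
Position 3: tagging it Verb would leave rule 2 unsatisfiable, so it must be Noun.
Position 7: tagging it Verb would leave rule 2 unsatisfiable, so it must be Noun.
So the tagging must be: Verb Adj Noun Verb Adj Adj Noun Adj Verb.
Check: rule 1 holds; rule 2 holds; rule 3 holds; rule 4 holds; rule 5 holds.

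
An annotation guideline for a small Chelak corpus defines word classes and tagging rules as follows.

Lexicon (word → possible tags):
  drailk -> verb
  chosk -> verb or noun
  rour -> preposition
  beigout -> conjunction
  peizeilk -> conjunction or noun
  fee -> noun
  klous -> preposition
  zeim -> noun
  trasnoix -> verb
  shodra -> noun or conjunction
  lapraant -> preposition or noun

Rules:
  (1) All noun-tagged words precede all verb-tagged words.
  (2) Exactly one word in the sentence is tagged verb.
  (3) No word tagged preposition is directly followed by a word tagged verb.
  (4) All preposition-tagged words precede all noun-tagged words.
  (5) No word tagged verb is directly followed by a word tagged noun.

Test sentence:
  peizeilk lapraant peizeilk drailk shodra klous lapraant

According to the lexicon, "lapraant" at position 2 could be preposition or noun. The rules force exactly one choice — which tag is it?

Candidates per position — 1:peizeilk {conjunction,noun}; 2:lapraant {preposition,noun}; 3:peizeilk {conjunction,noun}; 4:drailk {verb}; 5:shodra {noun,conjunction}; 6:klous {preposition}; 7:lapraant {preposition,noun}.
At position 1, choosing noun makes rule 4 impossible to satisfy; hence conjunction.
At position 2, choosing noun makes rule 4 impossible to satisfy; hence preposition.
At position 3, choosing noun makes rule 4 impossible to satisfy; hence conjunction.
At position 5, choosing noun makes rule 1 impossible to satisfy; hence conjunction.
At position 7, choosing noun makes rule 1 impossible to satisfy; hence preposition.
The only consistent sequence is: conjunction preposition conjunction verb conjunction preposition preposition.
Check: rule 1 holds; rule 2 holds; rule 3 holds; rule 4 holds; rule 5 holds.

preposition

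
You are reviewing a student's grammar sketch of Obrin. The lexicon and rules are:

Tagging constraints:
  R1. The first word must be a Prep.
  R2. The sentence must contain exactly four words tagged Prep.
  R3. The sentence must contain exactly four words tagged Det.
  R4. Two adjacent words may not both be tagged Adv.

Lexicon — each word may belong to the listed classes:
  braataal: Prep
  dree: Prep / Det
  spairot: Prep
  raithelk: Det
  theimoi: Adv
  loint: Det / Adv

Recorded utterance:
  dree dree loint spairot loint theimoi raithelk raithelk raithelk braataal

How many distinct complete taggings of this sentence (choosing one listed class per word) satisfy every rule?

1

Candidates per position — 1:dree {Prep,Det}; 2:dree {Prep,Det}; 3:loint {Det,Adv}; 4:spairot {Prep}; 5:loint {Det,Adv}; 6:theimoi {Adv}; 7:raithelk {Det}; 8:raithelk {Det}; 9:raithelk {Det}; 10:braataal {Prep}.
There are 16 candidate sequences in total.
The sequences that satisfy every rule: Prep Prep Adv Prep Det Adv Det Det Det Prep.
Count = 1.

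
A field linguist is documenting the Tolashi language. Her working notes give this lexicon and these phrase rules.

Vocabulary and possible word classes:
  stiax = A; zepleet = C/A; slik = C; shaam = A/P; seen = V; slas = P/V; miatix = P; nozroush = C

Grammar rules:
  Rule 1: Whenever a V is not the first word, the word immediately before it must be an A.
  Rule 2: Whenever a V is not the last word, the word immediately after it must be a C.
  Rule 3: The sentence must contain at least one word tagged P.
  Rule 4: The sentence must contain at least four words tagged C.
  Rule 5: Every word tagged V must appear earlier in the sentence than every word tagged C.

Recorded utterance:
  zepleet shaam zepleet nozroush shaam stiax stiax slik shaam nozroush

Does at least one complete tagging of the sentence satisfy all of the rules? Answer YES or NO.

YES

Candidates per position — 1:zepleet {C,A}; 2:shaam {A,P}; 3:zepleet {C,A}; 4:nozroush {C}; 5:shaam {A,P}; 6:stiax {A}; 7:stiax {A}; 8:slik {C}; 9:shaam {A,P}; 10:nozroush {C}.
One satisfying assignment: A A C C A A A C P C.
Checking: rule 1 holds; rule 2 holds; rule 3 holds; rule 4 holds; rule 5 holds.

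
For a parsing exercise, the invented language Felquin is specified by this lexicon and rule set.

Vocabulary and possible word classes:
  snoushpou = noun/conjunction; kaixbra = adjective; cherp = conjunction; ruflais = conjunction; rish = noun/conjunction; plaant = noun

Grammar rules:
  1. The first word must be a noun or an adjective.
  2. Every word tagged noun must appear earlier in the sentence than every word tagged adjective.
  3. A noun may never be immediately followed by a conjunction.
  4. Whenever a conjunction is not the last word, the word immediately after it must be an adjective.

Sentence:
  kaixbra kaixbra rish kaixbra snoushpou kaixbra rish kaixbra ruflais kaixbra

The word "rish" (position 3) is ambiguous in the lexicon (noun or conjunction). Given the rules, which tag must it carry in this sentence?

Candidates per position — 1:kaixbra {adjective}; 2:kaixbra {adjective}; 3:rish {noun,conjunction}; 4:kaixbra {adjective}; 5:snoushpou {noun,conjunction}; 6:kaixbra {adjective}; 7:rish {noun,conjunction}; 8:kaixbra {adjective}; 9:ruflais {conjunction}; 10:kaixbra {adjective}.
Word 3 cannot be noun — rule 2 would then fail for every completion. It is conjunction.
Word 5 cannot be noun — rule 2 would then fail for every completion. It is conjunction.
Word 7 cannot be noun — rule 2 would then fail for every completion. It is conjunction.
So the tagging must be: adjective adjective conjunction adjective conjunction adjective conjunction adjective conjunction adjective.
Verifying each rule — rule 1 ✓; rule 2 ✓; rule 3 ✓; rule 4 ✓.

conjunction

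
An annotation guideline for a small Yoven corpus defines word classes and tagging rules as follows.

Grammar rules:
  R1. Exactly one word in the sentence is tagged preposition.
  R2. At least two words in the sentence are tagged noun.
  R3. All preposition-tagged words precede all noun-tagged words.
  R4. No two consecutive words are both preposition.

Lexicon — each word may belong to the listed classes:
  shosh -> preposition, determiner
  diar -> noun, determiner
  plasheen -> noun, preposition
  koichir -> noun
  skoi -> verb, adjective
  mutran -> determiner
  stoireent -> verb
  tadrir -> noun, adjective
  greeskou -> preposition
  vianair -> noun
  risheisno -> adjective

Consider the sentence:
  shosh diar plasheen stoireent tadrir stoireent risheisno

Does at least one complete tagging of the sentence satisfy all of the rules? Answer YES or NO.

Candidates per position — 1:shosh {preposition,determiner}; 2:diar {noun,determiner}; 3:plasheen {noun,preposition}; 4:stoireent {verb}; 5:tadrir {noun,adjective}; 6:stoireent {verb}; 7:risheisno {adjective}.
One satisfying assignment: preposition noun noun verb adjective verb adjective.
Rule-by-rule: rule 1 ok; rule 2 ok; rule 3 ok; rule 4 ok.

YES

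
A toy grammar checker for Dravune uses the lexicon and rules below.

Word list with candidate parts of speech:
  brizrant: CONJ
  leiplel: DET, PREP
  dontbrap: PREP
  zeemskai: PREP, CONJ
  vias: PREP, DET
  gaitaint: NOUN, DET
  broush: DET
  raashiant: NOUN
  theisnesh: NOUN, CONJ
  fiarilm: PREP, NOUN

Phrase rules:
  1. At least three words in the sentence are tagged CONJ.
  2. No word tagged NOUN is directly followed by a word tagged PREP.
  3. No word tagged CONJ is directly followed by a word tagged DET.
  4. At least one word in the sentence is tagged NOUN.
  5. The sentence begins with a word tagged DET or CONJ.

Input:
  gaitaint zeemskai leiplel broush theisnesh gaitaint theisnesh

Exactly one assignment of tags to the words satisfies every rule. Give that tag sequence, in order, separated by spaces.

DET CONJ PREP DET CONJ NOUN CONJ

Candidates per position — 1:gaitaint {NOUN,DET}; 2:zeemskai {PREP,CONJ}; 3:leiplel {DET,PREP}; 4:broush {DET}; 5:theisnesh {NOUN,CONJ}; 6:gaitaint {NOUN,DET}; 7:theisnesh {NOUN,CONJ}.
Word 1 cannot be NOUN — rule 5 would then fail for every completion. It is DET.
Word 2 cannot be PREP — rule 1 would then fail for every completion. It is CONJ.
Word 3 cannot be DET — rule 3 would then fail for every completion. It is PREP.
Word 5 cannot be NOUN — rule 1 would then fail for every completion. It is CONJ.
Word 6 cannot be DET — rule 3 would then fail for every completion. It is NOUN.
Word 7 cannot be NOUN — rule 1 would then fail for every completion. It is CONJ.
The only consistent sequence is: DET CONJ PREP DET CONJ NOUN CONJ.
Checking: rule 1 holds; rule 2 holds; rule 3 holds; rule 4 holds; rule 5 holds.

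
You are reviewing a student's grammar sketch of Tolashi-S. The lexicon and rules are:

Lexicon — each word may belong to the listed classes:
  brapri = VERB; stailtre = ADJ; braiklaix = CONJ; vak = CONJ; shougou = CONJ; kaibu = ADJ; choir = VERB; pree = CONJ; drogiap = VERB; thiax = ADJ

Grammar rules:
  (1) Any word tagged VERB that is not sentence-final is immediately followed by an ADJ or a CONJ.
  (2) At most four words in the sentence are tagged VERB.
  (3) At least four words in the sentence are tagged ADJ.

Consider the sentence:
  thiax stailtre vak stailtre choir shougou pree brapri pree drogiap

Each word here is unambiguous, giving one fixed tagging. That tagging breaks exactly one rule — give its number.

3

Fixed tagging: ADJ ADJ CONJ ADJ VERB CONJ CONJ VERB CONJ VERB.
Rule check: R1 ✓, R2 ✓, R3 ✗.
Only rule 3 fails.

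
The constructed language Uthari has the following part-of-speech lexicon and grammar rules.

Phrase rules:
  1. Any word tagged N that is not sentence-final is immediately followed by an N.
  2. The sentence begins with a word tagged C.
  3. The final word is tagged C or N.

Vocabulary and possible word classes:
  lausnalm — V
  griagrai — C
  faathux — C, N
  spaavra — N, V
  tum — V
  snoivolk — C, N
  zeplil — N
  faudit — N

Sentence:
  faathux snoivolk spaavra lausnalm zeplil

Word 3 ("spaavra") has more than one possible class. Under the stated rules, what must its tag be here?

V

Candidates per position — 1:faathux {C,N}; 2:snoivolk {C,N}; 3:spaavra {N,V}; 4:lausnalm {V}; 5:zeplil {N}.
If word 1 were N, no tagging could satisfy rule 1; so word 1 is C.
If word 2 were N, no tagging could satisfy rule 1; so word 2 is C.
If word 3 were N, no tagging could satisfy rule 1; so word 3 is V.
The only consistent sequence is: C C V V N.
Checking: rule 1 holds; rule 2 holds; rule 3 holds.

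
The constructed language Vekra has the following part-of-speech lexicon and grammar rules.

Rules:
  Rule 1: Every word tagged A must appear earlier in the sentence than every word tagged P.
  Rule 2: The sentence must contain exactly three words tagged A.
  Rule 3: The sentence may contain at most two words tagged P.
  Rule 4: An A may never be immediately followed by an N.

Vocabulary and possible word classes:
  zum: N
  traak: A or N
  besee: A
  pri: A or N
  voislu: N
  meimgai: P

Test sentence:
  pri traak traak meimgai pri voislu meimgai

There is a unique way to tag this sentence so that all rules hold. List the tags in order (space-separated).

Candidates per position — 1:pri {A,N}; 2:traak {A,N}; 3:traak {A,N}; 4:meimgai {P}; 5:pri {A,N}; 6:voislu {N}; 7:meimgai {P}.
At position 5, choosing A makes rule 1 impossible to satisfy; hence N.
At position 1, choosing N makes rule 2 impossible to satisfy; hence A.
At position 2, choosing N makes rule 2 impossible to satisfy; hence A.
At position 3, choosing N makes rule 2 impossible to satisfy; hence A.
The unique satisfying tagging is: A A A P N N P.
Verifying each rule — rule 1 ✓; rule 2 ✓; rule 3 ✓; rule 4 ✓.

A A A P N N P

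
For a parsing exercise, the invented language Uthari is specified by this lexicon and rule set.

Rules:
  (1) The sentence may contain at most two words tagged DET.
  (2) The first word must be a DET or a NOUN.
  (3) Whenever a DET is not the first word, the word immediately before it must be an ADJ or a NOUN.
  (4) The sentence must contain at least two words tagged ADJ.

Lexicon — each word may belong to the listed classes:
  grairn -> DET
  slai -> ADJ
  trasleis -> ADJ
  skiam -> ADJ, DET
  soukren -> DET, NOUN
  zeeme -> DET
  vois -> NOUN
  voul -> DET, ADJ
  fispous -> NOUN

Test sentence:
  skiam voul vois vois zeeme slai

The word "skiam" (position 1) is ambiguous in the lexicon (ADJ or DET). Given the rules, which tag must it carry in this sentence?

DET

Candidates per position — 1:skiam {ADJ,DET}; 2:voul {DET,ADJ}; 3:vois {NOUN}; 4:vois {NOUN}; 5:zeeme {DET}; 6:slai {ADJ}.
Word 1 cannot be ADJ — rule 2 would then fail for every completion. It is DET.
Word 2 cannot be DET — rule 1 would then fail for every completion. It is ADJ.
The unique satisfying tagging is: DET ADJ NOUN NOUN DET ADJ.
Check: rule 1 ok; rule 2 ok; rule 3 ok; rule 4 ok.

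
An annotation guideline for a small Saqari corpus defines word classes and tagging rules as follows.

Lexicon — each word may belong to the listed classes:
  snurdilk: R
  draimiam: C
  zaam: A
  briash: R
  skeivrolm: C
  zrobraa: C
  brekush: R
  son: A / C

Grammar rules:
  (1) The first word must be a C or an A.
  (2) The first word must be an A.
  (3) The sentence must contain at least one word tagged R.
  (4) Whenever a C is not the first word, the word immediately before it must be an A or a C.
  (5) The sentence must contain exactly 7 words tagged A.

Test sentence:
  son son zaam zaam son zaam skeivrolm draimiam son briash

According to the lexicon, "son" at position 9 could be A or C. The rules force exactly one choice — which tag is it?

A

Candidates per position — 1:son {A,C}; 2:son {A,C}; 3:zaam {A}; 4:zaam {A}; 5:son {A,C}; 6:zaam {A}; 7:skeivrolm {C}; 8:draimiam {C}; 9:son {A,C}; 10:briash {R}.
At position 1, choosing C makes rule 2 impossible to satisfy; hence A.
At position 2, choosing C makes rule 5 impossible to satisfy; hence A.
At position 5, choosing C makes rule 5 impossible to satisfy; hence A.
At position 9, choosing C makes rule 5 impossible to satisfy; hence A.
So the tagging must be: A A A A A A C C A R.
Rule-by-rule: rule 1 ✓; rule 2 ✓; rule 3 ✓; rule 4 ✓; rule 5 ✓.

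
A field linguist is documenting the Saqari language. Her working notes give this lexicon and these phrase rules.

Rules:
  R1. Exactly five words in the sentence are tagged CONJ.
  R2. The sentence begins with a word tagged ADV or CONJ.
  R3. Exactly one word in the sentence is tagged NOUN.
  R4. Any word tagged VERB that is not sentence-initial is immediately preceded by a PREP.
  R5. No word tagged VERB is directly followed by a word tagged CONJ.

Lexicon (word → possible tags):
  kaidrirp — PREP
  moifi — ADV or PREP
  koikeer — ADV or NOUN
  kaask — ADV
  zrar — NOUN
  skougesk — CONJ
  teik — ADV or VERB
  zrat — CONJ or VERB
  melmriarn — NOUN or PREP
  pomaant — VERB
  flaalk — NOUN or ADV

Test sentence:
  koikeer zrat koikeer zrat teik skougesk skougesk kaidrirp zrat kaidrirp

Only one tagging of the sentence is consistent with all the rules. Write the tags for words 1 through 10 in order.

Candidates per position — 1:koikeer {ADV,NOUN}; 2:zrat {CONJ,VERB}; 3:koikeer {ADV,NOUN}; 4:zrat {CONJ,VERB}; 5:teik {ADV,VERB}; 6:skougesk {CONJ}; 7:skougesk {CONJ}; 8:kaidrirp {PREP}; 9:zrat {CONJ,VERB}; 10:kaidrirp {PREP}.
Position 1: NOUN is ruled out by rule 2; that leaves ADV.
Position 2: VERB is ruled out by rule 1; that leaves CONJ.
Position 3: ADV is ruled out by rule 3; that leaves NOUN.
Position 4: VERB is ruled out by rule 1; that leaves CONJ.
Position 5: VERB is ruled out by rule 4; that leaves ADV.
Position 9: VERB is ruled out by rule 1; that leaves CONJ.
The only consistent sequence is: ADV CONJ NOUN CONJ ADV CONJ CONJ PREP CONJ PREP.
Rule-by-rule: rule 1 holds; rule 2 holds; rule 3 holds; rule 4 holds; rule 5 holds.

ADV CONJ NOUN CONJ ADV CONJ CONJ PREP CONJ PREP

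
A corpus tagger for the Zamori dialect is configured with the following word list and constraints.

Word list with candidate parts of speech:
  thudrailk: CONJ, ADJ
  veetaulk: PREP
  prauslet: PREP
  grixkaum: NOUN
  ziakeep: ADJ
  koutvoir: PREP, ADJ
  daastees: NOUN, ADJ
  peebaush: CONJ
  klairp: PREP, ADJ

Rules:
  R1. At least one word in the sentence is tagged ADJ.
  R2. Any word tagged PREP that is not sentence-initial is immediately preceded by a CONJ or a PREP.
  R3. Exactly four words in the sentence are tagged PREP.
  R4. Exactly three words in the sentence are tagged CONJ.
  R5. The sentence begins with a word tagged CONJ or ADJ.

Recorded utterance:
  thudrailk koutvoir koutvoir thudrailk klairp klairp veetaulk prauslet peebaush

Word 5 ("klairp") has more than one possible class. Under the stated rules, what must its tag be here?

PREP

Candidates per position — 1:thudrailk {CONJ,ADJ}; 2:koutvoir {PREP,ADJ}; 3:koutvoir {PREP,ADJ}; 4:thudrailk {CONJ,ADJ}; 5:klairp {PREP,ADJ}; 6:klairp {PREP,ADJ}; 7:veetaulk {PREP}; 8:prauslet {PREP}; 9:peebaush {CONJ}.
If word 1 were ADJ, no tagging could satisfy rule 4; so word 1 is CONJ.
If word 4 were ADJ, no tagging could satisfy rule 2; so word 4 is CONJ.
If word 5 were ADJ, no tagging could satisfy rule 2; so word 5 is PREP.
If word 6 were ADJ, no tagging could satisfy rule 2; so word 6 is PREP.
If word 2 were PREP, no tagging could satisfy rule 3; so word 2 is ADJ.
If word 3 were PREP, no tagging could satisfy rule 2; so word 3 is ADJ.
The only consistent sequence is: CONJ ADJ ADJ CONJ PREP PREP PREP PREP CONJ.
Check: rule 1 ✓; rule 2 ✓; rule 3 ✓; rule 4 ✓; rule 5 ✓.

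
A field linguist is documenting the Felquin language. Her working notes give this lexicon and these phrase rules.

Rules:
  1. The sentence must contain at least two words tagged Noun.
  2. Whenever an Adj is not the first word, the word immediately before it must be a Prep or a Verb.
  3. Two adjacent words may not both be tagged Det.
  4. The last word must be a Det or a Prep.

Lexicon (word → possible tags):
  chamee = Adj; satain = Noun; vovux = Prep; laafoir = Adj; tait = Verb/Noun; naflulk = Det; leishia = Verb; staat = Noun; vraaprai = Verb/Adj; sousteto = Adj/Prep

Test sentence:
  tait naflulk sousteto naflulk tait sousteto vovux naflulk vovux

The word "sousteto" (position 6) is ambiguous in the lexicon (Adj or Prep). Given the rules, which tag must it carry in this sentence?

Candidates per position — 1:tait {Verb,Noun}; 2:naflulk {Det}; 3:sousteto {Adj,Prep}; 4:naflulk {Det}; 5:tait {Verb,Noun}; 6:sousteto {Adj,Prep}; 7:vovux {Prep}; 8:naflulk {Det}; 9:vovux {Prep}.
If word 1 were Verb, no tagging could satisfy rule 1; so word 1 is Noun.
If word 3 were Adj, no tagging could satisfy rule 2; so word 3 is Prep.
If word 5 were Verb, no tagging could satisfy rule 1; so word 5 is Noun.
If word 6 were Adj, no tagging could satisfy rule 2; so word 6 is Prep.
The unique satisfying tagging is: Noun Det Prep Det Noun Prep Prep Det Prep.
Checking: rule 1 ✓; rule 2 ✓; rule 3 ✓; rule 4 ✓.

Prep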